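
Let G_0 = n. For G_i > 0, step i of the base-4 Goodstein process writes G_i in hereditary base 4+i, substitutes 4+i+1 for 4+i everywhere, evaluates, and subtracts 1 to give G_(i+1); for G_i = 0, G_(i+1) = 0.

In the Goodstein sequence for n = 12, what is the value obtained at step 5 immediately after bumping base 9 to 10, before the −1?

20

i=0: 12 = 3·4 (b=4); 4→5: 3·5 = 15; 15−1 = 14
i=1: 14 = 2·5 + 4 (b=5); 5→6: 2·6 + 4 = 16; 16−1 = 15
i=2: 15 = 2·6 + 3 (b=6); 6→7: 2·7 + 3 = 17; 17−1 = 16
i=3: 16 = 2·7 + 2 (b=7); 7→8: 2·8 + 2 = 18; 18−1 = 17
i=4: 17 = 2·8 + 1 (b=8); 8→9: 2·9 + 1 = 19; 19−1 = 18
i=5: 18 = 2·9 (b=9); 9→10: 2·10 = 20; 20−1 = 19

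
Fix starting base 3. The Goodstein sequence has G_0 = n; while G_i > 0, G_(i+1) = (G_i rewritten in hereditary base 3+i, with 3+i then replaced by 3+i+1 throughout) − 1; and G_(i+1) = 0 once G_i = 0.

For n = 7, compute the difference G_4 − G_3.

0

G_0 = 7. HB_3(7) = 2·3 + 1. Bump = 9. G_1 = 8.
G_1 = 8. HB_4(8) = 2·4. Bump = 10. G_2 = 9.
G_2 = 9. HB_5(9) = 5 + 4. Bump = 10. G_3 = 9.
G_3 = 9. HB_6(9) = 6 + 3. Bump = 10. G_4 = 9.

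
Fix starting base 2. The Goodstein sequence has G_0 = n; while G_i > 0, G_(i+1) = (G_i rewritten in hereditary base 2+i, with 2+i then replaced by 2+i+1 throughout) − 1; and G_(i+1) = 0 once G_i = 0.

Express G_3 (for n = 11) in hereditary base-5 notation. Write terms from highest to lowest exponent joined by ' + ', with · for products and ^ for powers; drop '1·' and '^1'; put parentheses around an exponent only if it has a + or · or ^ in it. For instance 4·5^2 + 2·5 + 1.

(0) 11|_2 = 2^(2 + 1) + 2 + 1 ↦ 3^(3 + 1) + 3 + 1|_3 = 85 ⇒ 84
(1) 84|_3 = 3^(3 + 1) + 3 ↦ 4^(4 + 1) + 4|_4 = 1028 ⇒ 1027
(2) 1027|_4 = 4^(4 + 1) + 3 ↦ 5^(5 + 1) + 3|_5 = 15628 ⇒ 15627

5^(5 + 1) + 2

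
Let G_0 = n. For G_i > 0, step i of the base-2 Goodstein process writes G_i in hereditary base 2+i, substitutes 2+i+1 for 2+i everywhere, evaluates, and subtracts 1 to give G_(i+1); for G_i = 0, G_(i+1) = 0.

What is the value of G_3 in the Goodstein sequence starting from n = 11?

11 —HB2→ 2^(2 + 1) + 2 + 1 —bump→ 3^(3 + 1) + 3 + 1 = 85 —(−1)→ 84
84 —HB3→ 3^(3 + 1) + 3 —bump→ 4^(4 + 1) + 4 = 1028 —(−1)→ 1027
1027 —HB4→ 4^(4 + 1) + 3 —bump→ 5^(5 + 1) + 3 = 15628 —(−1)→ 15627
15627 —HB5→ 5^(5 + 1) + 2 —bump→ 6^(6 + 1) + 2 = 279938 —(−1)→ 279937

15627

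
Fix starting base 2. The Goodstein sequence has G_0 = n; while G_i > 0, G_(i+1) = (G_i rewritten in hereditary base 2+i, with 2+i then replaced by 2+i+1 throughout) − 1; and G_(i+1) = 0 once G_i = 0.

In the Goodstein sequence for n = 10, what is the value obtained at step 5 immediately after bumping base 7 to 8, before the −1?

(0) 10|_2 = 2^(2 + 1) + 2 ↦ 3^(3 + 1) + 3|_3 = 84 ⇒ 83
(1) 83|_3 = 3^(3 + 1) + 2 ↦ 4^(4 + 1) + 2|_4 = 1026 ⇒ 1025
(2) 1025|_4 = 4^(4 + 1) + 1 ↦ 5^(5 + 1) + 1|_5 = 15626 ⇒ 15625
(3) 15625|_5 = 5^(5 + 1) ↦ 6^(6 + 1)|_6 = 279936 ⇒ 279935
(4) 279935|_6 = 5·6^6 + 5·6^5 + 5·6^4 + 5·6^3 + 5·6^2 + 5·6 + 5 ↦ 5·7^7 + 5·7^5 + 5·7^4 + 5·7^3 + 5·7^2 + 5·7 + 5|_7 = 4215755 ⇒ 4215754
(5) 4215754|_7 = 5·7^7 + 5·7^5 + 5·7^4 + 5·7^3 + 5·7^2 + 5·7 + 4 ↦ 5·8^8 + 5·8^5 + 5·8^4 + 5·8^3 + 5·8^2 + 5·8 + 4|_8 = 84073324 ⇒ 84073323

84073324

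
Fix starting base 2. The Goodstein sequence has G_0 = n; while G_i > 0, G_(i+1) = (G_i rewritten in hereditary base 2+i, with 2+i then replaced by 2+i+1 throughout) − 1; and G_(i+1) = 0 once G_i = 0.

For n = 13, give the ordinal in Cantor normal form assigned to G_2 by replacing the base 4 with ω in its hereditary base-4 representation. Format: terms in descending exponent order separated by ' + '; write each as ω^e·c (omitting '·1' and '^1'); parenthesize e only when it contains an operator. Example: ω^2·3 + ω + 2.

G_0 = 13. HB_2(13) = 2^(2 + 1) + 2^2 + 1. Bump = 109. G_1 = 108.
G_1 = 108. HB_3(108) = 3^(3 + 1) + 3^3. Bump = 1280. G_2 = 1279.
G_2 = 1279. HB_4(1279) = 4^(4 + 1) + 3·4^3 + 3·4^2 + 3·4 + 3. Bump = 16093. G_3 = 16092.

ω^(ω + 1) + ω^3·3 + ω^2·3 + ω·3 + 3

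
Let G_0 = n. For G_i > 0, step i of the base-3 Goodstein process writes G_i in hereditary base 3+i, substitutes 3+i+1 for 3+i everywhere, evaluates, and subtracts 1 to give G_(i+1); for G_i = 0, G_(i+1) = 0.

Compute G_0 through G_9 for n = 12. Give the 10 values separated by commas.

[0] 12 ≡ 3^2 + 3 (base 3). Lift 4: 20. −1: 19.
[1] 19 ≡ 4^2 + 3 (base 4). Lift 5: 28. −1: 27.
[2] 27 ≡ 5^2 + 2 (base 5). Lift 6: 38. −1: 37.
[3] 37 ≡ 6^2 + 1 (base 6). Lift 7: 50. −1: 49.
[4] 49 ≡ 7^2 (base 7). Lift 8: 64. −1: 63.
[5] 63 ≡ 7·8 + 7 (base 8). Lift 9: 70. −1: 69.
[6] 69 ≡ 7·9 + 6 (base 9). Lift 10: 76. −1: 75.
[7] 75 ≡ 7·10 + 5 (base 10). Lift 11: 82. −1: 81.
[8] 81 ≡ 7·11 + 4 (base 11). Lift 12: 88. −1: 87.

12, 19, 27, 37, 49, 63, 69, 75, 81, 87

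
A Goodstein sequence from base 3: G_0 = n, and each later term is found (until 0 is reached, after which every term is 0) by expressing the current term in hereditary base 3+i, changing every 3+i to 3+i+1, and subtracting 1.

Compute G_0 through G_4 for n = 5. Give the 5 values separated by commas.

5, 5, 5, 5, 4

G_0=5  [base 3] 3 + 2  →[3↦4]→  4 + 2 = 6  −1 ⇒ G_1=5
G_1=5  [base 4] 4 + 1  →[4↦5]→  5 + 1 = 6  −1 ⇒ G_2=5
G_2=5  [base 5] 5  →[5↦6]→  6 = 6  −1 ⇒ G_3=5
G_3=5  [base 6] 5  →[6↦7]→  5 = 5  −1 ⇒ G_4=4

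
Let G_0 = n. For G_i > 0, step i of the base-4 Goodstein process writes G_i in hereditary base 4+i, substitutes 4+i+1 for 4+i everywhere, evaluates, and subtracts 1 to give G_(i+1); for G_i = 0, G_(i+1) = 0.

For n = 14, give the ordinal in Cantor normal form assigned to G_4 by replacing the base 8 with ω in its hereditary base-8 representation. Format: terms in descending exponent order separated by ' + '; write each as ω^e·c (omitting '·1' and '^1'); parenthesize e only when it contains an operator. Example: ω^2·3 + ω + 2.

i=0: 14 = 3·4 + 2 (b=4); 4→5: 3·5 + 2 = 17; 17−1 = 16
i=1: 16 = 3·5 + 1 (b=5); 5→6: 3·6 + 1 = 19; 19−1 = 18
i=2: 18 = 3·6 (b=6); 6→7: 3·7 = 21; 21−1 = 20
i=3: 20 = 2·7 + 6 (b=7); 7→8: 2·8 + 6 = 22; 22−1 = 21

ω·2 + 5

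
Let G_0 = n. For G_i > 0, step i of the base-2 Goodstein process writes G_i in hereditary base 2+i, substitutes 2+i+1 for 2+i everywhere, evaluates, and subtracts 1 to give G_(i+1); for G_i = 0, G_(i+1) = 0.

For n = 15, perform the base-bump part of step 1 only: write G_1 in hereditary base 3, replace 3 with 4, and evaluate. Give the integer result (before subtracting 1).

base 2: 15 = 2^(2 + 1) + 2^2 + 2 + 1; at 3: 3^(3 + 1) + 3^3 + 3 + 1 = 112; next = 111
base 3: 111 = 3^(3 + 1) + 3^3 + 3; at 4: 4^(4 + 1) + 4^4 + 4 = 1284; next = 1283

1284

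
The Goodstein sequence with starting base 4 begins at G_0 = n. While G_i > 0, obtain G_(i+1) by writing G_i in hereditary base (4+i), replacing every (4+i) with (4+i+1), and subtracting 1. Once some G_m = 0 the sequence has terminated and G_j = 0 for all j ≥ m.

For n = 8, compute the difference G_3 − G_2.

[0] 8 ≡ 2·4 (base 4). Lift 5: 10. −1: 9.
[1] 9 ≡ 5 + 4 (base 5). Lift 6: 10. −1: 9.
[2] 9 ≡ 6 + 3 (base 6). Lift 7: 10. −1: 9.

0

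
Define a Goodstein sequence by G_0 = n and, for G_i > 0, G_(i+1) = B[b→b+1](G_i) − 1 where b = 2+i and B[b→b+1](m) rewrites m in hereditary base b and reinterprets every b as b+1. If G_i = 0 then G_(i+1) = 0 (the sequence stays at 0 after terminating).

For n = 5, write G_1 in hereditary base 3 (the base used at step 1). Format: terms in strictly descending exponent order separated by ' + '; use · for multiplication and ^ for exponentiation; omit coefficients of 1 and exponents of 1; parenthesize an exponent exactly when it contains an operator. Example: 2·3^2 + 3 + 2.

[0] 5 ≡ 2^2 + 1 (base 2). Lift 3: 28. −1: 27.
[1] 27 ≡ 3^3 (base 3). Lift 4: 256. −1: 255.

3^3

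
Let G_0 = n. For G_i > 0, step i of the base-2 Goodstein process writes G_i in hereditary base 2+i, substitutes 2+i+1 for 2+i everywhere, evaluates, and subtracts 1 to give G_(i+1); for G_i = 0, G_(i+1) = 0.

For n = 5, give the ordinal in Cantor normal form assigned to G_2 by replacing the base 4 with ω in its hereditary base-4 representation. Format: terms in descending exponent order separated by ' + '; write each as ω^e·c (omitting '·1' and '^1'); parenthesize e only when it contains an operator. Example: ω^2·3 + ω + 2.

[0] 5 ≡ 2^2 + 1 (base 2). Lift 3: 28. −1: 27.
[1] 27 ≡ 3^3 (base 3). Lift 4: 256. −1: 255.
[2] 255 ≡ 3·4^3 + 3·4^2 + 3·4 + 3 (base 4). Lift 5: 468. −1: 467.

ω^3·3 + ω^2·3 + ω·3 + 3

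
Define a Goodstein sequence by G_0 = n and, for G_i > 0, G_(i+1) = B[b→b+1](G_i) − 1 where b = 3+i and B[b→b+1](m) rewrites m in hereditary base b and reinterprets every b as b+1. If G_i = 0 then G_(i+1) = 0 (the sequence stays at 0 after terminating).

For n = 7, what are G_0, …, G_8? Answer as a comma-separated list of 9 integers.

G_0 = 7. HB_3(7) = 2·3 + 1. Bump = 9. G_1 = 8.
G_1 = 8. HB_4(8) = 2·4. Bump = 10. G_2 = 9.
G_2 = 9. HB_5(9) = 5 + 4. Bump = 10. G_3 = 9.
G_3 = 9. HB_6(9) = 6 + 3. Bump = 10. G_4 = 9.
G_4 = 9. HB_7(9) = 7 + 2. Bump = 10. G_5 = 9.
G_5 = 9. HB_8(9) = 8 + 1. Bump = 10. G_6 = 9.
G_6 = 9. HB_9(9) = 9. Bump = 10. G_7 = 9.
G_7 = 9. HB_10(9) = 9. Bump = 9. G_8 = 8.

7, 8, 9, 9, 9, 9, 9, 9, 8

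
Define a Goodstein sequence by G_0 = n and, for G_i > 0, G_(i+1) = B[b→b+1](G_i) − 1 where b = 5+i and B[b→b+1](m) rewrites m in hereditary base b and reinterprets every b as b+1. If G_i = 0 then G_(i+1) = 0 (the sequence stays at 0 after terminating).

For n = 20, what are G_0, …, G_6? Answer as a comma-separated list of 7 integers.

20 —HB5→ 4·5 —bump→ 4·6 = 24 —(−1)→ 23
23 —HB6→ 3·6 + 5 —bump→ 3·7 + 5 = 26 —(−1)→ 25
25 —HB7→ 3·7 + 4 —bump→ 3·8 + 4 = 28 —(−1)→ 27
27 —HB8→ 3·8 + 3 —bump→ 3·9 + 3 = 30 —(−1)→ 29
29 —HB9→ 3·9 + 2 —bump→ 3·10 + 2 = 32 —(−1)→ 31
31 —HB10→ 3·10 + 1 —bump→ 3·11 + 1 = 34 —(−1)→ 33

20, 23, 25, 27, 29, 31, 33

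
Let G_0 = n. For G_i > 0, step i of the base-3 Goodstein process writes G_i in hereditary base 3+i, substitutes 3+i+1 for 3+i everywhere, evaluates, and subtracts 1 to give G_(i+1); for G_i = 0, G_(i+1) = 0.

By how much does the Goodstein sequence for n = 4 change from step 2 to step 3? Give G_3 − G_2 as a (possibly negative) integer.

-1

4 —HB3→ 3 + 1 —bump→ 4 + 1 = 5 —(−1)→ 4
4 —HB4→ 4 —bump→ 5 = 5 —(−1)→ 4
4 —HB5→ 4 —bump→ 4 = 4 —(−1)→ 3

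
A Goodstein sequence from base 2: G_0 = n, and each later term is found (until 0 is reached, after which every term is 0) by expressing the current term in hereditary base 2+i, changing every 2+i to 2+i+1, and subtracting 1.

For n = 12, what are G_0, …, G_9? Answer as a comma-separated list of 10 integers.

12, 107, 1065, 15685, 280019, 5764910, 134217867, 3486784574, 100000000211, 3138428376974

12 —HB2→ 2^(2 + 1) + 2^2 —bump→ 3^(3 + 1) + 3^3 = 108 —(−1)→ 107
107 —HB3→ 3^(3 + 1) + 2·3^2 + 2·3 + 2 —bump→ 4^(4 + 1) + 2·4^2 + 2·4 + 2 = 1066 —(−1)→ 1065
1065 —HB4→ 4^(4 + 1) + 2·4^2 + 2·4 + 1 —bump→ 5^(5 + 1) + 2·5^2 + 2·5 + 1 = 15686 —(−1)→ 15685
15685 —HB5→ 5^(5 + 1) + 2·5^2 + 2·5 —bump→ 6^(6 + 1) + 2·6^2 + 2·6 = 280020 —(−1)→ 280019
280019 —HB6→ 6^(6 + 1) + 2·6^2 + 6 + 5 —bump→ 7^(7 + 1) + 2·7^2 + 7 + 5 = 5764911 —(−1)→ 5764910
5764910 —HB7→ 7^(7 + 1) + 2·7^2 + 7 + 4 —bump→ 8^(8 + 1) + 2·8^2 + 8 + 4 = 134217868 —(−1)→ 134217867
134217867 —HB8→ 8^(8 + 1) + 2·8^2 + 8 + 3 —bump→ 9^(9 + 1) + 2·9^2 + 9 + 3 = 3486784575 —(−1)→ 3486784574
3486784574 —HB9→ 9^(9 + 1) + 2·9^2 + 9 + 2 —bump→ 10^(10 + 1) + 2·10^2 + 10 + 2 = 100000000212 —(−1)→ 100000000211
100000000211 —HB10→ 10^(10 + 1) + 2·10^2 + 10 + 1 —bump→ 11^(11 + 1) + 2·11^2 + 11 + 1 = 3138428376975 —(−1)→ 3138428376974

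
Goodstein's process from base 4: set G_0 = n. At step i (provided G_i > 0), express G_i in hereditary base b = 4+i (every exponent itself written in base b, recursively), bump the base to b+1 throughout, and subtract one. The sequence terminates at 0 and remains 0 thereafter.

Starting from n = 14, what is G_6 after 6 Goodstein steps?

14 —HB4→ 3·4 + 2 —bump→ 3·5 + 2 = 17 —(−1)→ 16
16 —HB5→ 3·5 + 1 —bump→ 3·6 + 1 = 19 —(−1)→ 18
18 —HB6→ 3·6 —bump→ 3·7 = 21 —(−1)→ 20
20 —HB7→ 2·7 + 6 —bump→ 2·8 + 6 = 22 —(−1)→ 21
21 —HB8→ 2·8 + 5 —bump→ 2·9 + 5 = 23 —(−1)→ 22
22 —HB9→ 2·9 + 4 —bump→ 2·10 + 4 = 24 —(−1)→ 23
23 —HB10→ 2·10 + 3 —bump→ 2·11 + 3 = 25 —(−1)→ 24

23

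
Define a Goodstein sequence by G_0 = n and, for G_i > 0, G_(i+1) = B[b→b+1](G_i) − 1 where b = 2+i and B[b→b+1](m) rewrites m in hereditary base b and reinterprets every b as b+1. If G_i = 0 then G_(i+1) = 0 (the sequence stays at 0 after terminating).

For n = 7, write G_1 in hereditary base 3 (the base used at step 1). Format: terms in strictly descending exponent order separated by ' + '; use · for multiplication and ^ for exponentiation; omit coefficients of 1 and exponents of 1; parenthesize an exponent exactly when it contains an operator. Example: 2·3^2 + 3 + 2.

[0] 7 ≡ 2^2 + 2 + 1 (base 2). Lift 3: 31. −1: 30.
[1] 30 ≡ 3^3 + 3 (base 3). Lift 4: 260. −1: 259.

3^3 + 3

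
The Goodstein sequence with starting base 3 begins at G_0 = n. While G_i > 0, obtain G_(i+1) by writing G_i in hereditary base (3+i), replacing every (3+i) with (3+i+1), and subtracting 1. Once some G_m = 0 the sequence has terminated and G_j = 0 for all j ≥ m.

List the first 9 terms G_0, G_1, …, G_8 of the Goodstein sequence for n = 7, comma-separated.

(0) 7|_3 = 2·3 + 1 ↦ 2·4 + 1|_4 = 9 ⇒ 8
(1) 8|_4 = 2·4 ↦ 2·5|_5 = 10 ⇒ 9
(2) 9|_5 = 5 + 4 ↦ 6 + 4|_6 = 10 ⇒ 9
(3) 9|_6 = 6 + 3 ↦ 7 + 3|_7 = 10 ⇒ 9
(4) 9|_7 = 7 + 2 ↦ 8 + 2|_8 = 10 ⇒ 9
(5) 9|_8 = 8 + 1 ↦ 9 + 1|_9 = 10 ⇒ 9
(6) 9|_9 = 9 ↦ 10|_10 = 10 ⇒ 9
(7) 9|_10 = 9 ↦ 9|_11 = 9 ⇒ 8

7, 8, 9, 9, 9, 9, 9, 9, 8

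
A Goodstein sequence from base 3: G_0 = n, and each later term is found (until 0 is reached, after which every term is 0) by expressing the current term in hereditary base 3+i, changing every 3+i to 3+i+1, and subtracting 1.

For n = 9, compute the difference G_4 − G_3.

[0] 9 ≡ 3^2 (base 3). Lift 4: 16. −1: 15.
[1] 15 ≡ 3·4 + 3 (base 4). Lift 5: 18. −1: 17.
[2] 17 ≡ 3·5 + 2 (base 5). Lift 6: 20. −1: 19.
[3] 19 ≡ 3·6 + 1 (base 6). Lift 7: 22. −1: 21.

2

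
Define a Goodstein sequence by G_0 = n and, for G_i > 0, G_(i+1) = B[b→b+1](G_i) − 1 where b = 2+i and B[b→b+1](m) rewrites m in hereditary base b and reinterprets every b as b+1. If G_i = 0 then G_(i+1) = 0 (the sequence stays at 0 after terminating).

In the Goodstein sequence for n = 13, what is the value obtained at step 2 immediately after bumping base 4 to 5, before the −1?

16093

base 2: 13 = 2^(2 + 1) + 2^2 + 1; at 3: 3^(3 + 1) + 3^3 + 1 = 109; next = 108
base 3: 108 = 3^(3 + 1) + 3^3; at 4: 4^(4 + 1) + 4^4 = 1280; next = 1279
base 4: 1279 = 4^(4 + 1) + 3·4^3 + 3·4^2 + 3·4 + 3; at 5: 5^(5 + 1) + 3·5^3 + 3·5^2 + 3·5 + 3 = 16093; next = 16092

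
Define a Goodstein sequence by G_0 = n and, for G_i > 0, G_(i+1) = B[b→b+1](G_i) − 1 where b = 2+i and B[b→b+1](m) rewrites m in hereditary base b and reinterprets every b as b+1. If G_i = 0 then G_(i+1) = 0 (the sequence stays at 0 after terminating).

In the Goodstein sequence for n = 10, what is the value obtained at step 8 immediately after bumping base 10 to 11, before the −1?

1426559238831

step 0: 10 = 2^(2 + 1) + 2; sub 3 for 2: 3^(3 + 1) + 3; = 84; G_1 = 84−1 = 83
step 1: 83 = 3^(3 + 1) + 2; sub 4 for 3: 4^(4 + 1) + 2; = 1026; G_2 = 1026−1 = 1025
step 2: 1025 = 4^(4 + 1) + 1; sub 5 for 4: 5^(5 + 1) + 1; = 15626; G_3 = 15626−1 = 15625
step 3: 15625 = 5^(5 + 1); sub 6 for 5: 6^(6 + 1); = 279936; G_4 = 279936−1 = 279935
step 4: 279935 = 5·6^6 + 5·6^5 + 5·6^4 + 5·6^3 + 5·6^2 + 5·6 + 5; sub 7 for 6: 5·7^7 + 5·7^5 + 5·7^4 + 5·7^3 + 5·7^2 + 5·7 + 5; = 4215755; G_5 = 4215755−1 = 4215754
step 5: 4215754 = 5·7^7 + 5·7^5 + 5·7^4 + 5·7^3 + 5·7^2 + 5·7 + 4; sub 8 for 7: 5·8^8 + 5·8^5 + 5·8^4 + 5·8^3 + 5·8^2 + 5·8 + 4; = 84073324; G_6 = 84073324−1 = 84073323
step 6: 84073323 = 5·8^8 + 5·8^5 + 5·8^4 + 5·8^3 + 5·8^2 + 5·8 + 3; sub 9 for 8: 5·9^9 + 5·9^5 + 5·9^4 + 5·9^3 + 5·9^2 + 5·9 + 3; = 1937434593; G_7 = 1937434593−1 = 1937434592
step 7: 1937434592 = 5·9^9 + 5·9^5 + 5·9^4 + 5·9^3 + 5·9^2 + 5·9 + 2; sub 10 for 9: 5·10^10 + 5·10^5 + 5·10^4 + 5·10^3 + 5·10^2 + 5·10 + 2; = 50000555552; G_8 = 50000555552−1 = 50000555551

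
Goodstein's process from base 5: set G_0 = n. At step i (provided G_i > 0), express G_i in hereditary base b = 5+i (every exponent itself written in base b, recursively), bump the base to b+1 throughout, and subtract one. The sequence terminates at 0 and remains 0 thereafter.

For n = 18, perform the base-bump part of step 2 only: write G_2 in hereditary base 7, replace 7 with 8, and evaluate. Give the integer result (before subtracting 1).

25

G_0 = 18. HB_5(18) = 3·5 + 3. Bump = 21. G_1 = 20.
G_1 = 20. HB_6(20) = 3·6 + 2. Bump = 23. G_2 = 22.
G_2 = 22. HB_7(22) = 3·7 + 1. Bump = 25. G_3 = 24.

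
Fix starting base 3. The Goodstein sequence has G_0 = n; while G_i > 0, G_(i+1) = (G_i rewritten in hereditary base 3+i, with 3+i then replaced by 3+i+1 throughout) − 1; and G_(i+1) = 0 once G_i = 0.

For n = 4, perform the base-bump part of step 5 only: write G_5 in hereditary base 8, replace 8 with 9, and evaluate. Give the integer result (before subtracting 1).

base 3: 4 = 3 + 1; at 4: 4 + 1 = 5; next = 4
base 4: 4 = 4; at 5: 5 = 5; next = 4
base 5: 4 = 4; at 6: 4 = 4; next = 3
base 6: 3 = 3; at 7: 3 = 3; next = 2
base 7: 2 = 2; at 8: 2 = 2; next = 1

1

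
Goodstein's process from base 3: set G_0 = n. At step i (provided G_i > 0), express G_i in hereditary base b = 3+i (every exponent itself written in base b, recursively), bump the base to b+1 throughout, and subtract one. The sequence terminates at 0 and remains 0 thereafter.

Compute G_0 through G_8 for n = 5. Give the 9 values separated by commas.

5, 5, 5, 5, 4, 3, 2, 1, 0

(0) 5|_3 = 3 + 2 ↦ 4 + 2|_4 = 6 ⇒ 5
(1) 5|_4 = 4 + 1 ↦ 5 + 1|_5 = 6 ⇒ 5
(2) 5|_5 = 5 ↦ 6|_6 = 6 ⇒ 5
(3) 5|_6 = 5 ↦ 5|_7 = 5 ⇒ 4
(4) 4|_7 = 4 ↦ 4|_8 = 4 ⇒ 3
(5) 3|_8 = 3 ↦ 3|_9 = 3 ⇒ 2
(6) 2|_9 = 2 ↦ 2|_10 = 2 ⇒ 1
(7) 1|_10 = 1 ↦ 1|_11 = 1 ⇒ 0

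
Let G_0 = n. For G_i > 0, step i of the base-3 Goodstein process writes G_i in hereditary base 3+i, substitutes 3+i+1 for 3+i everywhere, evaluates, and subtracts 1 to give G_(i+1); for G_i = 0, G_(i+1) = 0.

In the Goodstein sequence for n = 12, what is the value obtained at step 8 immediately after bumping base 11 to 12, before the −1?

88

i=0: 12 = 3^2 + 3 (b=3); 3→4: 4^2 + 4 = 20; 20−1 = 19
i=1: 19 = 4^2 + 3 (b=4); 4→5: 5^2 + 3 = 28; 28−1 = 27
i=2: 27 = 5^2 + 2 (b=5); 5→6: 6^2 + 2 = 38; 38−1 = 37
i=3: 37 = 6^2 + 1 (b=6); 6→7: 7^2 + 1 = 50; 50−1 = 49
i=4: 49 = 7^2 (b=7); 7→8: 8^2 = 64; 64−1 = 63
i=5: 63 = 7·8 + 7 (b=8); 8→9: 7·9 + 7 = 70; 70−1 = 69
i=6: 69 = 7·9 + 6 (b=9); 9→10: 7·10 + 6 = 76; 76−1 = 75
i=7: 75 = 7·10 + 5 (b=10); 10→11: 7·11 + 5 = 82; 82−1 = 81
i=8: 81 = 7·11 + 4 (b=11); 11→12: 7·12 + 4 = 88; 88−1 = 87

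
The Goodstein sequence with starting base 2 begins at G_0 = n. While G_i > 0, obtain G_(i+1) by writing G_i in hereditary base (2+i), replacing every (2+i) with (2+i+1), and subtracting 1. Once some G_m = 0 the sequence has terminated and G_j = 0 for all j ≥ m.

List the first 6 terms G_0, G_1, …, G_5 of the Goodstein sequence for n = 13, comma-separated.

base 2: 13 = 2^(2 + 1) + 2^2 + 1; at 3: 3^(3 + 1) + 3^3 + 1 = 109; next = 108
base 3: 108 = 3^(3 + 1) + 3^3; at 4: 4^(4 + 1) + 4^4 = 1280; next = 1279
base 4: 1279 = 4^(4 + 1) + 3·4^3 + 3·4^2 + 3·4 + 3; at 5: 5^(5 + 1) + 3·5^3 + 3·5^2 + 3·5 + 3 = 16093; next = 16092
base 5: 16092 = 5^(5 + 1) + 3·5^3 + 3·5^2 + 3·5 + 2; at 6: 6^(6 + 1) + 3·6^3 + 3·6^2 + 3·6 + 2 = 280712; next = 280711
base 6: 280711 = 6^(6 + 1) + 3·6^3 + 3·6^2 + 3·6 + 1; at 7: 7^(7 + 1) + 3·7^3 + 3·7^2 + 3·7 + 1 = 5765999; next = 5765998

13, 108, 1279, 16092, 280711, 5765998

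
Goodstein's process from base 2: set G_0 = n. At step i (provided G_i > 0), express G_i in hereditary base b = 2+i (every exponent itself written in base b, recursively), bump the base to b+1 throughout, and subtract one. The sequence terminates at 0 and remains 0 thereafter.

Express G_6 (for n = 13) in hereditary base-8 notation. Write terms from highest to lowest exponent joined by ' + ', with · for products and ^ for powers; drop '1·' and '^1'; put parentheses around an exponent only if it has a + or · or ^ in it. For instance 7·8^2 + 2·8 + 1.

8^(8 + 1) + 3·8^3 + 3·8^2 + 2·8 + 7

13 —HB2→ 2^(2 + 1) + 2^2 + 1 —bump→ 3^(3 + 1) + 3^3 + 1 = 109 —(−1)→ 108
108 —HB3→ 3^(3 + 1) + 3^3 —bump→ 4^(4 + 1) + 4^4 = 1280 —(−1)→ 1279
1279 —HB4→ 4^(4 + 1) + 3·4^3 + 3·4^2 + 3·4 + 3 —bump→ 5^(5 + 1) + 3·5^3 + 3·5^2 + 3·5 + 3 = 16093 —(−1)→ 16092
16092 —HB5→ 5^(5 + 1) + 3·5^3 + 3·5^2 + 3·5 + 2 —bump→ 6^(6 + 1) + 3·6^3 + 3·6^2 + 3·6 + 2 = 280712 —(−1)→ 280711
280711 —HB6→ 6^(6 + 1) + 3·6^3 + 3·6^2 + 3·6 + 1 —bump→ 7^(7 + 1) + 3·7^3 + 3·7^2 + 3·7 + 1 = 5765999 —(−1)→ 5765998
5765998 —HB7→ 7^(7 + 1) + 3·7^3 + 3·7^2 + 3·7 —bump→ 8^(8 + 1) + 3·8^3 + 3·8^2 + 3·8 = 134219480 —(−1)→ 134219479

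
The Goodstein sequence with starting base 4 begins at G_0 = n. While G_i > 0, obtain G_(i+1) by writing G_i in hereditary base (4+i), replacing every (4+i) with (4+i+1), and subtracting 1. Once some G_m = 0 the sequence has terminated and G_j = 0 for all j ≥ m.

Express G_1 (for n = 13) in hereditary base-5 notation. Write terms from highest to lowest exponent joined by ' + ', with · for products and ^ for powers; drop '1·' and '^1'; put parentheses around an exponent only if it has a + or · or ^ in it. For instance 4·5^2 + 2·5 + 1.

3·5

G_0=13  [base 4] 3·4 + 1  →[4↦5]→  3·5 + 1 = 16  −1 ⇒ G_1=15
G_1=15  [base 5] 3·5  →[5↦6]→  3·6 = 18  −1 ⇒ G_2=17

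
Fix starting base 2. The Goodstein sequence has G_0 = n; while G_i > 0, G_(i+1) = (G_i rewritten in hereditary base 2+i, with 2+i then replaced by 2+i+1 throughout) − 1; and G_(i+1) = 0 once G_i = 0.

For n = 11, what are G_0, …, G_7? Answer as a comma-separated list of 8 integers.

G_0 = 11. HB_2(11) = 2^(2 + 1) + 2 + 1. Bump = 85. G_1 = 84.
G_1 = 84. HB_3(84) = 3^(3 + 1) + 3. Bump = 1028. G_2 = 1027.
G_2 = 1027. HB_4(1027) = 4^(4 + 1) + 3. Bump = 15628. G_3 = 15627.
G_3 = 15627. HB_5(15627) = 5^(5 + 1) + 2. Bump = 279938. G_4 = 279937.
G_4 = 279937. HB_6(279937) = 6^(6 + 1) + 1. Bump = 5764802. G_5 = 5764801.
G_5 = 5764801. HB_7(5764801) = 7^(7 + 1). Bump = 134217728. G_6 = 134217727.
G_6 = 134217727. HB_8(134217727) = 7·8^8 + 7·8^7 + 7·8^6 + 7·8^5 + 7·8^4 + 7·8^3 + 7·8^2 + 7·8 + 7. Bump = 2749609303. G_7 = 2749609302.

11, 84, 1027, 15627, 279937, 5764801, 134217727, 2749609302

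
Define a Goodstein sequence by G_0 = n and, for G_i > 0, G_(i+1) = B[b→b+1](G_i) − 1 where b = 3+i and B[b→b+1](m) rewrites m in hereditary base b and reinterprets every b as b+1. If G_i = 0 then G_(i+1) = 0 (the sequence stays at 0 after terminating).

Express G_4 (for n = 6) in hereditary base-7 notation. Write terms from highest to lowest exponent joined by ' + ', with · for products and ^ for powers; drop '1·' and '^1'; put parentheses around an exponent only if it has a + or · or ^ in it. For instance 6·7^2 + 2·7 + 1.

base 3: 6 = 2·3; at 4: 2·4 = 8; next = 7
base 4: 7 = 4 + 3; at 5: 5 + 3 = 8; next = 7
base 5: 7 = 5 + 2; at 6: 6 + 2 = 8; next = 7
base 6: 7 = 6 + 1; at 7: 7 + 1 = 8; next = 7
base 7: 7 = 7; at 8: 8 = 8; next = 7

7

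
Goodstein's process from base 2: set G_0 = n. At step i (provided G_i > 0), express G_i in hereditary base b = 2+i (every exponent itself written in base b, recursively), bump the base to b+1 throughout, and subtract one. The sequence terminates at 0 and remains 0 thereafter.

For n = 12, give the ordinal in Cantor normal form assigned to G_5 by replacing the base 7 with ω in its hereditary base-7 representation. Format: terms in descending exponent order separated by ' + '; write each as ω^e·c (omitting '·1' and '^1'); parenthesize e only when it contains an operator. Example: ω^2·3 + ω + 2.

G_0 = 12. HB_2(12) = 2^(2 + 1) + 2^2. Bump = 108. G_1 = 107.
G_1 = 107. HB_3(107) = 3^(3 + 1) + 2·3^2 + 2·3 + 2. Bump = 1066. G_2 = 1065.
G_2 = 1065. HB_4(1065) = 4^(4 + 1) + 2·4^2 + 2·4 + 1. Bump = 15686. G_3 = 15685.
G_3 = 15685. HB_5(15685) = 5^(5 + 1) + 2·5^2 + 2·5. Bump = 280020. G_4 = 280019.
G_4 = 280019. HB_6(280019) = 6^(6 + 1) + 2·6^2 + 6 + 5. Bump = 5764911. G_5 = 5764910.
G_5 = 5764910. HB_7(5764910) = 7^(7 + 1) + 2·7^2 + 7 + 4. Bump = 134217868. G_6 = 134217867.

ω^(ω + 1) + ω^2·2 + ω + 4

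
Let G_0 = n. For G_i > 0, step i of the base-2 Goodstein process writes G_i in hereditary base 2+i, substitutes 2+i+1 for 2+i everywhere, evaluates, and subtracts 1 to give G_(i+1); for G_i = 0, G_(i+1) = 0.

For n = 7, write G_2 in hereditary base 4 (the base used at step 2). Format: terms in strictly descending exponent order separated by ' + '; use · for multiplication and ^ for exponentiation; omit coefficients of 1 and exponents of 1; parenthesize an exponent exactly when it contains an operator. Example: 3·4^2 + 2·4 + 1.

G_0 = 7. HB_2(7) = 2^2 + 2 + 1. Bump = 31. G_1 = 30.
G_1 = 30. HB_3(30) = 3^3 + 3. Bump = 260. G_2 = 259.
G_2 = 259. HB_4(259) = 4^4 + 3. Bump = 3128. G_3 = 3127.

4^4 + 3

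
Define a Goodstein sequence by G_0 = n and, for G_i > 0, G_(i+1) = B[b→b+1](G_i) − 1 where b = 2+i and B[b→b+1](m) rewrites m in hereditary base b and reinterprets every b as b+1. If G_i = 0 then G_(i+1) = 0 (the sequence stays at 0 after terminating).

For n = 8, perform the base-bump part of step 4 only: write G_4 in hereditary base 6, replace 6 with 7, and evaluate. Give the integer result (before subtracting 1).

(0) 8|_2 = 2^(2 + 1) ↦ 3^(3 + 1)|_3 = 81 ⇒ 80
(1) 80|_3 = 2·3^3 + 2·3^2 + 2·3 + 2 ↦ 2·4^4 + 2·4^2 + 2·4 + 2|_4 = 554 ⇒ 553
(2) 553|_4 = 2·4^4 + 2·4^2 + 2·4 + 1 ↦ 2·5^5 + 2·5^2 + 2·5 + 1|_5 = 6311 ⇒ 6310
(3) 6310|_5 = 2·5^5 + 2·5^2 + 2·5 ↦ 2·6^6 + 2·6^2 + 2·6|_6 = 93396 ⇒ 93395

1647196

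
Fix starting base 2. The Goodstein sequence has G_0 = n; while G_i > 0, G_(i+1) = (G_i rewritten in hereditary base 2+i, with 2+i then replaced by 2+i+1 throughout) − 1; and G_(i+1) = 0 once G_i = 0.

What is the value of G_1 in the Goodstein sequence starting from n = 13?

[0] 13 ≡ 2^(2 + 1) + 2^2 + 1 (base 2). Lift 3: 109. −1: 108.
[1] 108 ≡ 3^(3 + 1) + 3^3 (base 3). Lift 4: 1280. −1: 1279.

108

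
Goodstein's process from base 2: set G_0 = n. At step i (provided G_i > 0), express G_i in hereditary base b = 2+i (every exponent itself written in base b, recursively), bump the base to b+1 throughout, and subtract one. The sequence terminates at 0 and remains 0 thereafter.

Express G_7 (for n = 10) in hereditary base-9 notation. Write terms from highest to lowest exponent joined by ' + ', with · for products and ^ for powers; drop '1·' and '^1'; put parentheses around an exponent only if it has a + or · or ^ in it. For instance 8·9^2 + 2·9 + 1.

5·9^9 + 5·9^5 + 5·9^4 + 5·9^3 + 5·9^2 + 5·9 + 2

[0] 10 ≡ 2^(2 + 1) + 2 (base 2). Lift 3: 84. −1: 83.
[1] 83 ≡ 3^(3 + 1) + 2 (base 3). Lift 4: 1026. −1: 1025.
[2] 1025 ≡ 4^(4 + 1) + 1 (base 4). Lift 5: 15626. −1: 15625.
[3] 15625 ≡ 5^(5 + 1) (base 5). Lift 6: 279936. −1: 279935.
[4] 279935 ≡ 5·6^6 + 5·6^5 + 5·6^4 + 5·6^3 + 5·6^2 + 5·6 + 5 (base 6). Lift 7: 4215755. −1: 4215754.
[5] 4215754 ≡ 5·7^7 + 5·7^5 + 5·7^4 + 5·7^3 + 5·7^2 + 5·7 + 4 (base 7). Lift 8: 84073324. −1: 84073323.
[6] 84073323 ≡ 5·8^8 + 5·8^5 + 5·8^4 + 5·8^3 + 5·8^2 + 5·8 + 3 (base 8). Lift 9: 1937434593. −1: 1937434592.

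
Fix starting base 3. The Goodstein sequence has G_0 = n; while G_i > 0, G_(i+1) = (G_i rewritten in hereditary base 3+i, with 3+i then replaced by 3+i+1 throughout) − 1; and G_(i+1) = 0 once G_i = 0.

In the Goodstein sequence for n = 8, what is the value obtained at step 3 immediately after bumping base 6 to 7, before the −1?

8 —HB3→ 2·3 + 2 —bump→ 2·4 + 2 = 10 —(−1)→ 9
9 —HB4→ 2·4 + 1 —bump→ 2·5 + 1 = 11 —(−1)→ 10
10 —HB5→ 2·5 —bump→ 2·6 = 12 —(−1)→ 11
11 —HB6→ 6 + 5 —bump→ 7 + 5 = 12 —(−1)→ 11

12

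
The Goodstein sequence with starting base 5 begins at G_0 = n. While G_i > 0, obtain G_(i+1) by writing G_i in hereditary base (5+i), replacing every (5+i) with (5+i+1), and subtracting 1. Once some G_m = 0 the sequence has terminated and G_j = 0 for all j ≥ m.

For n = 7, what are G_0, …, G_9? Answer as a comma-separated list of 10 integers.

7, 7, 7, 7, 6, 5, 4, 3, 2, 1

base 5: 7 = 5 + 2; at 6: 6 + 2 = 8; next = 7
base 6: 7 = 6 + 1; at 7: 7 + 1 = 8; next = 7
base 7: 7 = 7; at 8: 8 = 8; next = 7
base 8: 7 = 7; at 9: 7 = 7; next = 6
base 9: 6 = 6; at 10: 6 = 6; next = 5
base 10: 5 = 5; at 11: 5 = 5; next = 4
base 11: 4 = 4; at 12: 4 = 4; next = 3
base 12: 3 = 3; at 13: 3 = 3; next = 2
base 13: 2 = 2; at 14: 2 = 2; next = 1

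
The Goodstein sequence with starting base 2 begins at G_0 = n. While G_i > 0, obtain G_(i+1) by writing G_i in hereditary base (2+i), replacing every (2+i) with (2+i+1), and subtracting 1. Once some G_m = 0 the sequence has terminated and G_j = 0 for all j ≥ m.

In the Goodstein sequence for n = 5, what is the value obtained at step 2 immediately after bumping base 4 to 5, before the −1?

base 2: 5 = 2^2 + 1; at 3: 3^3 + 1 = 28; next = 27
base 3: 27 = 3^3; at 4: 4^4 = 256; next = 255
base 4: 255 = 3·4^3 + 3·4^2 + 3·4 + 3; at 5: 3·5^3 + 3·5^2 + 3·5 + 3 = 468; next = 467

468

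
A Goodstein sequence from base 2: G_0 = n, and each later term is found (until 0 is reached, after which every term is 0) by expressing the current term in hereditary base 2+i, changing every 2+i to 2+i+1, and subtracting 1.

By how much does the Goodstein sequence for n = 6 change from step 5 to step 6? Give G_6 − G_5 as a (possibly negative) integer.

89204

G_0=6  [base 2] 2^2 + 2  →[2↦3]→  3^3 + 3 = 30  −1 ⇒ G_1=29
G_1=29  [base 3] 3^3 + 2  →[3↦4]→  4^4 + 2 = 258  −1 ⇒ G_2=257
G_2=257  [base 4] 4^4 + 1  →[4↦5]→  5^5 + 1 = 3126  −1 ⇒ G_3=3125
G_3=3125  [base 5] 5^5  →[5↦6]→  6^6 = 46656  −1 ⇒ G_4=46655
G_4=46655  [base 6] 5·6^5 + 5·6^4 + 5·6^3 + 5·6^2 + 5·6 + 5  →[6↦7]→  5·7^5 + 5·7^4 + 5·7^3 + 5·7^2 + 5·7 + 5 = 98040  −1 ⇒ G_5=98039
G_5=98039  [base 7] 5·7^5 + 5·7^4 + 5·7^3 + 5·7^2 + 5·7 + 4  →[7↦8]→  5·8^5 + 5·8^4 + 5·8^3 + 5·8^2 + 5·8 + 4 = 187244  −1 ⇒ G_6=187243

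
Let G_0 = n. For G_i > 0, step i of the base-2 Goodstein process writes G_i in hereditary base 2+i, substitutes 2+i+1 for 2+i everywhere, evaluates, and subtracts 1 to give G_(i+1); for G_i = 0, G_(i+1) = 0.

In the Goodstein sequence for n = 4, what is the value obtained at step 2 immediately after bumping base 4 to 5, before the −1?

G_0 = 4. HB_2(4) = 2^2. Bump = 27. G_1 = 26.
G_1 = 26. HB_3(26) = 2·3^2 + 2·3 + 2. Bump = 42. G_2 = 41.
G_2 = 41. HB_4(41) = 2·4^2 + 2·4 + 1. Bump = 61. G_3 = 60.

61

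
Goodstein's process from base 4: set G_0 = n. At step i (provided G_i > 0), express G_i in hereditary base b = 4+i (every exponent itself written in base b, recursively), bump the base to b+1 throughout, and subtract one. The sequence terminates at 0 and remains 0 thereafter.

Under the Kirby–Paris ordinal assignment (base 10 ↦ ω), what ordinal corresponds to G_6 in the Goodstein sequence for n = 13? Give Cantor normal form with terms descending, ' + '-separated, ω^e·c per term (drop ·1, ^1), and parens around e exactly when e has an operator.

ω·2 + 1

base 4: 13 = 3·4 + 1; at 5: 3·5 + 1 = 16; next = 15
base 5: 15 = 3·5; at 6: 3·6 = 18; next = 17
base 6: 17 = 2·6 + 5; at 7: 2·7 + 5 = 19; next = 18
base 7: 18 = 2·7 + 4; at 8: 2·8 + 4 = 20; next = 19
base 8: 19 = 2·8 + 3; at 9: 2·9 + 3 = 21; next = 20
base 9: 20 = 2·9 + 2; at 10: 2·10 + 2 = 22; next = 21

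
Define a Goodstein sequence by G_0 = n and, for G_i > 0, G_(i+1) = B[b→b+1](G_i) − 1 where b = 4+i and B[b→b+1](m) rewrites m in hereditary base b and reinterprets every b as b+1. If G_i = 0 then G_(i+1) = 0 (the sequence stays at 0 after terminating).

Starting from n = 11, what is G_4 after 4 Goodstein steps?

15

base 4: 11 = 2·4 + 3; at 5: 2·5 + 3 = 13; next = 12
base 5: 12 = 2·5 + 2; at 6: 2·6 + 2 = 14; next = 13
base 6: 13 = 2·6 + 1; at 7: 2·7 + 1 = 15; next = 14
base 7: 14 = 2·7; at 8: 2·8 = 16; next = 15
base 8: 15 = 8 + 7; at 9: 9 + 7 = 16; next = 15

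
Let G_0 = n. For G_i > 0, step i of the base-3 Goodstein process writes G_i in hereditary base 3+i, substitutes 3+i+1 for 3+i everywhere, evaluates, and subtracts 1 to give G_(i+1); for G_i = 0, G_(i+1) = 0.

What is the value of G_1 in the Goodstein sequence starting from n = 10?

10 —HB3→ 3^2 + 1 —bump→ 4^2 + 1 = 17 —(−1)→ 16
16 —HB4→ 4^2 —bump→ 5^2 = 25 —(−1)→ 24

16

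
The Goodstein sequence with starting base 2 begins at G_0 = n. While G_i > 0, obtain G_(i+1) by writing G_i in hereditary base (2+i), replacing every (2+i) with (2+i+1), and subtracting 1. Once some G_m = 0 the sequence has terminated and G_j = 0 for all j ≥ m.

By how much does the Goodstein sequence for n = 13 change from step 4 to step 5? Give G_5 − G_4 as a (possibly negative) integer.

5485287

G_0=13  [base 2] 2^(2 + 1) + 2^2 + 1  →[2↦3]→  3^(3 + 1) + 3^3 + 1 = 109  −1 ⇒ G_1=108
G_1=108  [base 3] 3^(3 + 1) + 3^3  →[3↦4]→  4^(4 + 1) + 4^4 = 1280  −1 ⇒ G_2=1279
G_2=1279  [base 4] 4^(4 + 1) + 3·4^3 + 3·4^2 + 3·4 + 3  →[4↦5]→  5^(5 + 1) + 3·5^3 + 3·5^2 + 3·5 + 3 = 16093  −1 ⇒ G_3=16092
G_3=16092  [base 5] 5^(5 + 1) + 3·5^3 + 3·5^2 + 3·5 + 2  →[5↦6]→  6^(6 + 1) + 3·6^3 + 3·6^2 + 3·6 + 2 = 280712  −1 ⇒ G_4=280711
G_4=280711  [base 6] 6^(6 + 1) + 3·6^3 + 3·6^2 + 3·6 + 1  →[6↦7]→  7^(7 + 1) + 3·7^3 + 3·7^2 + 3·7 + 1 = 5765999  −1 ⇒ G_5=5765998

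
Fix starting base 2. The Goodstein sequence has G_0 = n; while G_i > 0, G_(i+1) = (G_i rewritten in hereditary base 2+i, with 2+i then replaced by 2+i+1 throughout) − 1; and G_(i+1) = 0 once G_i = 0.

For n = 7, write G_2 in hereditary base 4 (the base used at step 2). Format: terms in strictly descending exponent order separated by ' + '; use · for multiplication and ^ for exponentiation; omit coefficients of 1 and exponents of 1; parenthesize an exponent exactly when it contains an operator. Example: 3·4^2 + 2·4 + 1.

4^4 + 3

base 2: 7 = 2^2 + 2 + 1; at 3: 3^3 + 3 + 1 = 31; next = 30
base 3: 30 = 3^3 + 3; at 4: 4^4 + 4 = 260; next = 259
base 4: 259 = 4^4 + 3; at 5: 5^5 + 3 = 3128; next = 3127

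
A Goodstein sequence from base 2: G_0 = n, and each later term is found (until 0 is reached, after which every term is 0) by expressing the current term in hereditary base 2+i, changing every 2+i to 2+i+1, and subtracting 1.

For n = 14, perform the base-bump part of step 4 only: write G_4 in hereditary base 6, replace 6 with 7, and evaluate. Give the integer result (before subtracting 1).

i=0: 14 = 2^(2 + 1) + 2^2 + 2 (b=2); 2→3: 3^(3 + 1) + 3^3 + 3 = 111; 111−1 = 110
i=1: 110 = 3^(3 + 1) + 3^3 + 2 (b=3); 3→4: 4^(4 + 1) + 4^4 + 2 = 1282; 1282−1 = 1281
i=2: 1281 = 4^(4 + 1) + 4^4 + 1 (b=4); 4→5: 5^(5 + 1) + 5^5 + 1 = 18751; 18751−1 = 18750
i=3: 18750 = 5^(5 + 1) + 5^5 (b=5); 5→6: 6^(6 + 1) + 6^6 = 326592; 326592−1 = 326591
i=4: 326591 = 6^(6 + 1) + 5·6^5 + 5·6^4 + 5·6^3 + 5·6^2 + 5·6 + 5 (b=6); 6→7: 7^(7 + 1) + 5·7^5 + 5·7^4 + 5·7^3 + 5·7^2 + 5·7 + 5 = 5862841; 5862841−1 = 5862840

5862841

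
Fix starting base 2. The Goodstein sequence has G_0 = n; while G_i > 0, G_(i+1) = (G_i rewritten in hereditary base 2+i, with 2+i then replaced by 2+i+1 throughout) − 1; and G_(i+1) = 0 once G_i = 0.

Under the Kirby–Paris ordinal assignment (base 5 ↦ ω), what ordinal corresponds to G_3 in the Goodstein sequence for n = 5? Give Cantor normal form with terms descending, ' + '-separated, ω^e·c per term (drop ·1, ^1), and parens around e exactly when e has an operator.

5 —HB2→ 2^2 + 1 —bump→ 3^3 + 1 = 28 —(−1)→ 27
27 —HB3→ 3^3 —bump→ 4^4 = 256 —(−1)→ 255
255 —HB4→ 3·4^3 + 3·4^2 + 3·4 + 3 —bump→ 3·5^3 + 3·5^2 + 3·5 + 3 = 468 —(−1)→ 467
467 —HB5→ 3·5^3 + 3·5^2 + 3·5 + 2 —bump→ 3·6^3 + 3·6^2 + 3·6 + 2 = 776 —(−1)→ 775

ω^3·3 + ω^2·3 + ω·3 + 2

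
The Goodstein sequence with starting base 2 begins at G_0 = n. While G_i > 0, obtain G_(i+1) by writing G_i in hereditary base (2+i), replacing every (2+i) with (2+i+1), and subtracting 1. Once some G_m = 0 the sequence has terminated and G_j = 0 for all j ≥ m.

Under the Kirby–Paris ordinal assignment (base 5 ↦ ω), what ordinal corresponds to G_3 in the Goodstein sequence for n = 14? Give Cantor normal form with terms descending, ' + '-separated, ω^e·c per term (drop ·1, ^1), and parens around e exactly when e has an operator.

ω^(ω + 1) + ω^ω

14 —HB2→ 2^(2 + 1) + 2^2 + 2 —bump→ 3^(3 + 1) + 3^3 + 3 = 111 —(−1)→ 110
110 —HB3→ 3^(3 + 1) + 3^3 + 2 —bump→ 4^(4 + 1) + 4^4 + 2 = 1282 —(−1)→ 1281
1281 —HB4→ 4^(4 + 1) + 4^4 + 1 —bump→ 5^(5 + 1) + 5^5 + 1 = 18751 —(−1)→ 18750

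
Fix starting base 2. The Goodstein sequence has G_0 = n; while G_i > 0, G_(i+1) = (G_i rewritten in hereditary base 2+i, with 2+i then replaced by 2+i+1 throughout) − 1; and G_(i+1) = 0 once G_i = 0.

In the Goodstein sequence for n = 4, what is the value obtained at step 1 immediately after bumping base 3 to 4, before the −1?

(0) 4|_2 = 2^2 ↦ 3^3|_3 = 27 ⇒ 26
(1) 26|_3 = 2·3^2 + 2·3 + 2 ↦ 2·4^2 + 2·4 + 2|_4 = 42 ⇒ 41

42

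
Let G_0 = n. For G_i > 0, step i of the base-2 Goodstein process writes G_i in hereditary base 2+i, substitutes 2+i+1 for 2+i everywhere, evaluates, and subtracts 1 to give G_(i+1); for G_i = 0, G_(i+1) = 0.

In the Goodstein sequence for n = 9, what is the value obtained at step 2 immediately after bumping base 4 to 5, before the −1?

9843

G_0=9  [base 2] 2^(2 + 1) + 1  →[2↦3]→  3^(3 + 1) + 1 = 82  −1 ⇒ G_1=81
G_1=81  [base 3] 3^(3 + 1)  →[3↦4]→  4^(4 + 1) = 1024  −1 ⇒ G_2=1023
G_2=1023  [base 4] 3·4^4 + 3·4^3 + 3·4^2 + 3·4 + 3  →[4↦5]→  3·5^5 + 3·5^3 + 3·5^2 + 3·5 + 3 = 9843  −1 ⇒ G_3=9842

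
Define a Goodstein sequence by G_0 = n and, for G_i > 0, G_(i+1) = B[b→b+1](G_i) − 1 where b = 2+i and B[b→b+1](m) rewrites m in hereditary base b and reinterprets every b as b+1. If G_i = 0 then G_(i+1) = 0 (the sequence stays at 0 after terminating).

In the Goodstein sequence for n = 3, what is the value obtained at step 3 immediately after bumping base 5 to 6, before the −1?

2

i=0: 3 = 2 + 1 (b=2); 2→3: 3 + 1 = 4; 4−1 = 3
i=1: 3 = 3 (b=3); 3→4: 4 = 4; 4−1 = 3
i=2: 3 = 3 (b=4); 4→5: 3 = 3; 3−1 = 2
i=3: 2 = 2 (b=5); 5→6: 2 = 2; 2−1 = 1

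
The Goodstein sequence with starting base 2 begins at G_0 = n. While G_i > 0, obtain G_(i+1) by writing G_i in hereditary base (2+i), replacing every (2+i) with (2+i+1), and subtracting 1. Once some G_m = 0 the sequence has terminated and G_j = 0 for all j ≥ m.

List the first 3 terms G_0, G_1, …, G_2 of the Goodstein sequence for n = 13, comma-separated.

i=0: 13 = 2^(2 + 1) + 2^2 + 1 (b=2); 2→3: 3^(3 + 1) + 3^3 + 1 = 109; 109−1 = 108
i=1: 108 = 3^(3 + 1) + 3^3 (b=3); 3→4: 4^(4 + 1) + 4^4 = 1280; 1280−1 = 1279

13, 108, 1279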